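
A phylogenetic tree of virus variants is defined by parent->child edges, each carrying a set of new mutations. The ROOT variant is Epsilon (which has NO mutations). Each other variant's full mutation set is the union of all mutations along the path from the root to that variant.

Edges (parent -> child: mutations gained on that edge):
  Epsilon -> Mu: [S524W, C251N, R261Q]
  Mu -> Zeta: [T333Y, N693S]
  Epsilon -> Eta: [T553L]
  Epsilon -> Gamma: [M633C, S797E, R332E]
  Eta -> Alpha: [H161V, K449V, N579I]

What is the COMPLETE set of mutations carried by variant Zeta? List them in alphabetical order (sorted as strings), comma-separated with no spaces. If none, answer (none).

Answer: C251N,N693S,R261Q,S524W,T333Y

Derivation:
At Epsilon: gained [] -> total []
At Mu: gained ['S524W', 'C251N', 'R261Q'] -> total ['C251N', 'R261Q', 'S524W']
At Zeta: gained ['T333Y', 'N693S'] -> total ['C251N', 'N693S', 'R261Q', 'S524W', 'T333Y']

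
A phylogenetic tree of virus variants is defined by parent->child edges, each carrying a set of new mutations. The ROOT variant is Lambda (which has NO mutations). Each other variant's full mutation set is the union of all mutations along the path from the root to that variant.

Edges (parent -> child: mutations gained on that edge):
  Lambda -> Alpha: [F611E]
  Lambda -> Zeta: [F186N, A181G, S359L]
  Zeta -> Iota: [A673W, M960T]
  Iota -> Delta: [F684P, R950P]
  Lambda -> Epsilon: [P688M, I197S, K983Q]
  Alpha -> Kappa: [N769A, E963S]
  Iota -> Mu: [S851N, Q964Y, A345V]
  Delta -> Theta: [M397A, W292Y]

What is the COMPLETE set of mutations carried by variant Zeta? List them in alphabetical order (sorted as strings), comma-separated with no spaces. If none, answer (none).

Answer: A181G,F186N,S359L

Derivation:
At Lambda: gained [] -> total []
At Zeta: gained ['F186N', 'A181G', 'S359L'] -> total ['A181G', 'F186N', 'S359L']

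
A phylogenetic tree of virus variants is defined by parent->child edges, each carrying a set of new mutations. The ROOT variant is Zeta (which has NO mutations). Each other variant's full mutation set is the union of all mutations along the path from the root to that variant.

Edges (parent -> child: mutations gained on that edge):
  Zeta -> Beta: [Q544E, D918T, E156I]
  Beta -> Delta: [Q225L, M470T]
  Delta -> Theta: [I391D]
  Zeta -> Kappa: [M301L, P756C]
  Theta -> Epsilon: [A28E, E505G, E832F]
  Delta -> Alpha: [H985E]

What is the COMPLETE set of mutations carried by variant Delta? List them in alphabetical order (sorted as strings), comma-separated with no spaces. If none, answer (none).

At Zeta: gained [] -> total []
At Beta: gained ['Q544E', 'D918T', 'E156I'] -> total ['D918T', 'E156I', 'Q544E']
At Delta: gained ['Q225L', 'M470T'] -> total ['D918T', 'E156I', 'M470T', 'Q225L', 'Q544E']

Answer: D918T,E156I,M470T,Q225L,Q544E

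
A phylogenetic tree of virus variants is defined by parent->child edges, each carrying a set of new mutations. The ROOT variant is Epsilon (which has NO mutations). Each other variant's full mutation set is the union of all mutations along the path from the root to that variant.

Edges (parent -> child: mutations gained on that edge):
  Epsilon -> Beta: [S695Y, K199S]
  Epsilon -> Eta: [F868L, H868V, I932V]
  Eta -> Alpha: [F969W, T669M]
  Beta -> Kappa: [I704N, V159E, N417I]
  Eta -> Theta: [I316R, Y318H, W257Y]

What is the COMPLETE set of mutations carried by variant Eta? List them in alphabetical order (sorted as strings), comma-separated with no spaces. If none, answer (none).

Answer: F868L,H868V,I932V

Derivation:
At Epsilon: gained [] -> total []
At Eta: gained ['F868L', 'H868V', 'I932V'] -> total ['F868L', 'H868V', 'I932V']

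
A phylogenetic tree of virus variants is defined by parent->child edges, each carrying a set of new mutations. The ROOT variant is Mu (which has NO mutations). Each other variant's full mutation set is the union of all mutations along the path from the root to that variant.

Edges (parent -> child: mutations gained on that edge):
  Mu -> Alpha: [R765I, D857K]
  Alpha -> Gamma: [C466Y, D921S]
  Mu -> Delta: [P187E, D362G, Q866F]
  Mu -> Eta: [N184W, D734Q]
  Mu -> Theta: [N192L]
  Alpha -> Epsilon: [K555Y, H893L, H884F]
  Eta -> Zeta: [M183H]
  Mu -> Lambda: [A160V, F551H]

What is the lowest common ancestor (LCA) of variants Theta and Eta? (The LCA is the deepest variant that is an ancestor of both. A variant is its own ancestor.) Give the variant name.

Path from root to Theta: Mu -> Theta
  ancestors of Theta: {Mu, Theta}
Path from root to Eta: Mu -> Eta
  ancestors of Eta: {Mu, Eta}
Common ancestors: {Mu}
Walk up from Eta: Eta (not in ancestors of Theta), Mu (in ancestors of Theta)
Deepest common ancestor (LCA) = Mu

Answer: Mu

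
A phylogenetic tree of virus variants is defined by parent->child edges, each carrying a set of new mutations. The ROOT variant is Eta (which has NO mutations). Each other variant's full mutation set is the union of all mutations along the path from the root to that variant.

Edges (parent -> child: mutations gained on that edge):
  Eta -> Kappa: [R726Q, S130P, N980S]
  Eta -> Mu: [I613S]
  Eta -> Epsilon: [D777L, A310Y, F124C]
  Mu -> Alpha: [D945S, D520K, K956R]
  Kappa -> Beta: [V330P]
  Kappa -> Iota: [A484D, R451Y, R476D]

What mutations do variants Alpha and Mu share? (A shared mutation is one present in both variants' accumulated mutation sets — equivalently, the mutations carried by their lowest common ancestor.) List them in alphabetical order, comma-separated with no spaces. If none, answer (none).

Answer: I613S

Derivation:
Accumulating mutations along path to Alpha:
  At Eta: gained [] -> total []
  At Mu: gained ['I613S'] -> total ['I613S']
  At Alpha: gained ['D945S', 'D520K', 'K956R'] -> total ['D520K', 'D945S', 'I613S', 'K956R']
Mutations(Alpha) = ['D520K', 'D945S', 'I613S', 'K956R']
Accumulating mutations along path to Mu:
  At Eta: gained [] -> total []
  At Mu: gained ['I613S'] -> total ['I613S']
Mutations(Mu) = ['I613S']
Intersection: ['D520K', 'D945S', 'I613S', 'K956R'] ∩ ['I613S'] = ['I613S']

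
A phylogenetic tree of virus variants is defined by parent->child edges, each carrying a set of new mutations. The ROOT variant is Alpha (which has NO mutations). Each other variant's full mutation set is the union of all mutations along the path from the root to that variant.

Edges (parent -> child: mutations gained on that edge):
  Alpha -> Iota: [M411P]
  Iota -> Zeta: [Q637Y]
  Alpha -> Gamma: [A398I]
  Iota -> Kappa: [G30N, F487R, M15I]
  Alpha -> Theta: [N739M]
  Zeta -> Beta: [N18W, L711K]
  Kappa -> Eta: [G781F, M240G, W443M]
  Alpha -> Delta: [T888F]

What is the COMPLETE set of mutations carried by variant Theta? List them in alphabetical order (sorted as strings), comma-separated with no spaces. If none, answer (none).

At Alpha: gained [] -> total []
At Theta: gained ['N739M'] -> total ['N739M']

Answer: N739M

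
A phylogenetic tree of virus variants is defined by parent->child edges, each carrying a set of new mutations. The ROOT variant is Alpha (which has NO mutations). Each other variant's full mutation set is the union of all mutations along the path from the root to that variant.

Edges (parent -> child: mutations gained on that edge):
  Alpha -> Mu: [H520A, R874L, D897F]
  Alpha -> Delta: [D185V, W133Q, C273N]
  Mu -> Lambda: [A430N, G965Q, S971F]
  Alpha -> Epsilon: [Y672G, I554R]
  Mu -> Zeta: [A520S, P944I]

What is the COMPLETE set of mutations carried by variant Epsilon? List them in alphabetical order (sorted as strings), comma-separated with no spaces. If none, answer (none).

At Alpha: gained [] -> total []
At Epsilon: gained ['Y672G', 'I554R'] -> total ['I554R', 'Y672G']

Answer: I554R,Y672G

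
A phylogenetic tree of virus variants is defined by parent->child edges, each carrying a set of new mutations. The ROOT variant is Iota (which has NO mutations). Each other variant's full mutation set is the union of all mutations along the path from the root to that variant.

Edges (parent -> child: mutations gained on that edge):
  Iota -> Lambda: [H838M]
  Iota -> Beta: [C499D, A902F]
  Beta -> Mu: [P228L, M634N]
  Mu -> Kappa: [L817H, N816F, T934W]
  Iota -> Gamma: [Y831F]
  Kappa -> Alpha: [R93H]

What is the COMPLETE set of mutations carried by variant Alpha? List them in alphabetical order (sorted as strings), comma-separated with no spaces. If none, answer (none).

At Iota: gained [] -> total []
At Beta: gained ['C499D', 'A902F'] -> total ['A902F', 'C499D']
At Mu: gained ['P228L', 'M634N'] -> total ['A902F', 'C499D', 'M634N', 'P228L']
At Kappa: gained ['L817H', 'N816F', 'T934W'] -> total ['A902F', 'C499D', 'L817H', 'M634N', 'N816F', 'P228L', 'T934W']
At Alpha: gained ['R93H'] -> total ['A902F', 'C499D', 'L817H', 'M634N', 'N816F', 'P228L', 'R93H', 'T934W']

Answer: A902F,C499D,L817H,M634N,N816F,P228L,R93H,T934W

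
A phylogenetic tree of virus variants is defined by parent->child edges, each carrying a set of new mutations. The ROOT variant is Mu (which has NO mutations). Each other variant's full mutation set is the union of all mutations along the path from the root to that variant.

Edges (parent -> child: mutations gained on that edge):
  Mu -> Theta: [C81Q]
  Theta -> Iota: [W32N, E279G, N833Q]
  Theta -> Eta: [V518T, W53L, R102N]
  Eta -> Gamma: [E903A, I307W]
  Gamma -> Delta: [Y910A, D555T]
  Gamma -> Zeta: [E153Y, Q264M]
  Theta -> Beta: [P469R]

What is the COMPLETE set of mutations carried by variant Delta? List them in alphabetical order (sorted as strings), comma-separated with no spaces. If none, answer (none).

Answer: C81Q,D555T,E903A,I307W,R102N,V518T,W53L,Y910A

Derivation:
At Mu: gained [] -> total []
At Theta: gained ['C81Q'] -> total ['C81Q']
At Eta: gained ['V518T', 'W53L', 'R102N'] -> total ['C81Q', 'R102N', 'V518T', 'W53L']
At Gamma: gained ['E903A', 'I307W'] -> total ['C81Q', 'E903A', 'I307W', 'R102N', 'V518T', 'W53L']
At Delta: gained ['Y910A', 'D555T'] -> total ['C81Q', 'D555T', 'E903A', 'I307W', 'R102N', 'V518T', 'W53L', 'Y910A']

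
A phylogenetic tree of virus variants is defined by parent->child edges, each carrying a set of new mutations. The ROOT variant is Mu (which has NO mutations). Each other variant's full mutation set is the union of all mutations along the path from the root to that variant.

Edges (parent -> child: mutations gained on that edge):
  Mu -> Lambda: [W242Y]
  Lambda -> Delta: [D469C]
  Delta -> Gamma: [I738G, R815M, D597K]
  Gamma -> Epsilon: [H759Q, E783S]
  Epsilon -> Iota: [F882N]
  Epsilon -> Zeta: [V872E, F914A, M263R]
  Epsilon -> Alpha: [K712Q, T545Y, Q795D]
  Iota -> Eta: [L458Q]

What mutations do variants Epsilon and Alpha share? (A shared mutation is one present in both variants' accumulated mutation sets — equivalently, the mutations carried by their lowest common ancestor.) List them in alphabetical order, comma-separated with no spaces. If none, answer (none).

Accumulating mutations along path to Epsilon:
  At Mu: gained [] -> total []
  At Lambda: gained ['W242Y'] -> total ['W242Y']
  At Delta: gained ['D469C'] -> total ['D469C', 'W242Y']
  At Gamma: gained ['I738G', 'R815M', 'D597K'] -> total ['D469C', 'D597K', 'I738G', 'R815M', 'W242Y']
  At Epsilon: gained ['H759Q', 'E783S'] -> total ['D469C', 'D597K', 'E783S', 'H759Q', 'I738G', 'R815M', 'W242Y']
Mutations(Epsilon) = ['D469C', 'D597K', 'E783S', 'H759Q', 'I738G', 'R815M', 'W242Y']
Accumulating mutations along path to Alpha:
  At Mu: gained [] -> total []
  At Lambda: gained ['W242Y'] -> total ['W242Y']
  At Delta: gained ['D469C'] -> total ['D469C', 'W242Y']
  At Gamma: gained ['I738G', 'R815M', 'D597K'] -> total ['D469C', 'D597K', 'I738G', 'R815M', 'W242Y']
  At Epsilon: gained ['H759Q', 'E783S'] -> total ['D469C', 'D597K', 'E783S', 'H759Q', 'I738G', 'R815M', 'W242Y']
  At Alpha: gained ['K712Q', 'T545Y', 'Q795D'] -> total ['D469C', 'D597K', 'E783S', 'H759Q', 'I738G', 'K712Q', 'Q795D', 'R815M', 'T545Y', 'W242Y']
Mutations(Alpha) = ['D469C', 'D597K', 'E783S', 'H759Q', 'I738G', 'K712Q', 'Q795D', 'R815M', 'T545Y', 'W242Y']
Intersection: ['D469C', 'D597K', 'E783S', 'H759Q', 'I738G', 'R815M', 'W242Y'] ∩ ['D469C', 'D597K', 'E783S', 'H759Q', 'I738G', 'K712Q', 'Q795D', 'R815M', 'T545Y', 'W242Y'] = ['D469C', 'D597K', 'E783S', 'H759Q', 'I738G', 'R815M', 'W242Y']

Answer: D469C,D597K,E783S,H759Q,I738G,R815M,W242Y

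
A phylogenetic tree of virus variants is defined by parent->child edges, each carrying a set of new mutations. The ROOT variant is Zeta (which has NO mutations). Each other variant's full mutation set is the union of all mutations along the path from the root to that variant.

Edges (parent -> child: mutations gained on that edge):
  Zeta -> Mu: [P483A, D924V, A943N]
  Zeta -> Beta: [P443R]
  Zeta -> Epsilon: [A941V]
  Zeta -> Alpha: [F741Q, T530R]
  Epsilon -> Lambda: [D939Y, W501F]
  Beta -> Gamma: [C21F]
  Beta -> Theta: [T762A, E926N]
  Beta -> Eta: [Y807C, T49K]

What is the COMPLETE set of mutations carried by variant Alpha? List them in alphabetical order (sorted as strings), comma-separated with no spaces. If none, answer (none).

Answer: F741Q,T530R

Derivation:
At Zeta: gained [] -> total []
At Alpha: gained ['F741Q', 'T530R'] -> total ['F741Q', 'T530R']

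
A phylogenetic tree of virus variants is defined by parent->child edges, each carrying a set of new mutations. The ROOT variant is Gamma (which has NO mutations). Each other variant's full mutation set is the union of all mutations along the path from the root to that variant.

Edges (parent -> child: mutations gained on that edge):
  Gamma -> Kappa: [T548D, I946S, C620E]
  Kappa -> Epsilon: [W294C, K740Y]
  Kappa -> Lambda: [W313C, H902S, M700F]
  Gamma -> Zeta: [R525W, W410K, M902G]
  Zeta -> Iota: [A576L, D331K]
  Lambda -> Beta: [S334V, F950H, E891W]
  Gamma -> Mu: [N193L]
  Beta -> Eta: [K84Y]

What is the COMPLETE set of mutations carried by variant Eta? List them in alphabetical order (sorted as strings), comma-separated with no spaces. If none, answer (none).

Answer: C620E,E891W,F950H,H902S,I946S,K84Y,M700F,S334V,T548D,W313C

Derivation:
At Gamma: gained [] -> total []
At Kappa: gained ['T548D', 'I946S', 'C620E'] -> total ['C620E', 'I946S', 'T548D']
At Lambda: gained ['W313C', 'H902S', 'M700F'] -> total ['C620E', 'H902S', 'I946S', 'M700F', 'T548D', 'W313C']
At Beta: gained ['S334V', 'F950H', 'E891W'] -> total ['C620E', 'E891W', 'F950H', 'H902S', 'I946S', 'M700F', 'S334V', 'T548D', 'W313C']
At Eta: gained ['K84Y'] -> total ['C620E', 'E891W', 'F950H', 'H902S', 'I946S', 'K84Y', 'M700F', 'S334V', 'T548D', 'W313C']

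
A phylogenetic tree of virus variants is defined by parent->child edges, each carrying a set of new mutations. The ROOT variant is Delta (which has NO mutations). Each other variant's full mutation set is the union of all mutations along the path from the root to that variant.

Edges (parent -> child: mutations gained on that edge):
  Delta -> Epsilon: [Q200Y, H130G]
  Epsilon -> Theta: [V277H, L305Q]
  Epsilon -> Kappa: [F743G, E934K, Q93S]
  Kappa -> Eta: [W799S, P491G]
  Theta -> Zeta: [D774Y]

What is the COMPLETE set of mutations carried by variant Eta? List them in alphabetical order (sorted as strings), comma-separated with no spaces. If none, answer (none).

Answer: E934K,F743G,H130G,P491G,Q200Y,Q93S,W799S

Derivation:
At Delta: gained [] -> total []
At Epsilon: gained ['Q200Y', 'H130G'] -> total ['H130G', 'Q200Y']
At Kappa: gained ['F743G', 'E934K', 'Q93S'] -> total ['E934K', 'F743G', 'H130G', 'Q200Y', 'Q93S']
At Eta: gained ['W799S', 'P491G'] -> total ['E934K', 'F743G', 'H130G', 'P491G', 'Q200Y', 'Q93S', 'W799S']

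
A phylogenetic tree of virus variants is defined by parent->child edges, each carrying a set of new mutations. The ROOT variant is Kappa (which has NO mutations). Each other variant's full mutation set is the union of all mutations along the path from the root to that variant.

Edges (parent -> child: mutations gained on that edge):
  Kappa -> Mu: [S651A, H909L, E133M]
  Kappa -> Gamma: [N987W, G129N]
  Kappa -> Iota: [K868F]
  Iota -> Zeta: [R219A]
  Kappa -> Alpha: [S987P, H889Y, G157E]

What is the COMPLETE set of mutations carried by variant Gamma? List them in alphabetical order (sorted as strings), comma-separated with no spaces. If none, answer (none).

Answer: G129N,N987W

Derivation:
At Kappa: gained [] -> total []
At Gamma: gained ['N987W', 'G129N'] -> total ['G129N', 'N987W']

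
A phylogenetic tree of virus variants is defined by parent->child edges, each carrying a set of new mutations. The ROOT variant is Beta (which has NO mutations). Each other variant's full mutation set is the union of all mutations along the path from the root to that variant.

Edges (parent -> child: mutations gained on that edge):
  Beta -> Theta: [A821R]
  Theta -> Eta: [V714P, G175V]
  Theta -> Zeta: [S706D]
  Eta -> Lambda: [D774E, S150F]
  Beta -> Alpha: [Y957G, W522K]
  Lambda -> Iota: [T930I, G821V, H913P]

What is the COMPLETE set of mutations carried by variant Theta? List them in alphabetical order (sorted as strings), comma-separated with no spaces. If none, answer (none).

At Beta: gained [] -> total []
At Theta: gained ['A821R'] -> total ['A821R']

Answer: A821R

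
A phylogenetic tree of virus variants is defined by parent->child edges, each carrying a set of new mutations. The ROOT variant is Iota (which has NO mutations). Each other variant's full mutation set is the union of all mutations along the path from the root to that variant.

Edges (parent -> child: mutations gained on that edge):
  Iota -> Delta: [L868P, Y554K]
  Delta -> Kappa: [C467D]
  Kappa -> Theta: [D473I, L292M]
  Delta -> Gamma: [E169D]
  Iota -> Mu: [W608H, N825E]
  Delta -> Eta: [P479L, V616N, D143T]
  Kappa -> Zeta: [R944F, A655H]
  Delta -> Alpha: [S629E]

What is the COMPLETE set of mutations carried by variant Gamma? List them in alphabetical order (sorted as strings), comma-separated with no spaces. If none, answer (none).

At Iota: gained [] -> total []
At Delta: gained ['L868P', 'Y554K'] -> total ['L868P', 'Y554K']
At Gamma: gained ['E169D'] -> total ['E169D', 'L868P', 'Y554K']

Answer: E169D,L868P,Y554K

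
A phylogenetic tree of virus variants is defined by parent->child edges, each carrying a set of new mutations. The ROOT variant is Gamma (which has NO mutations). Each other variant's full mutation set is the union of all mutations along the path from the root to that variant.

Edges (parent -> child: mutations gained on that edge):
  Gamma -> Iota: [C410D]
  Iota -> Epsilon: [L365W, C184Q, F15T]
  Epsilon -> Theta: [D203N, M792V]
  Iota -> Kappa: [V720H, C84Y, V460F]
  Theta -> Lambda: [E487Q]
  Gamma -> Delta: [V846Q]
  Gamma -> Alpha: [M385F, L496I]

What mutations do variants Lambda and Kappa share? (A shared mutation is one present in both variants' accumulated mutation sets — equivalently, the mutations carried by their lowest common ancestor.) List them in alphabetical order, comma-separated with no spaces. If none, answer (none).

Accumulating mutations along path to Lambda:
  At Gamma: gained [] -> total []
  At Iota: gained ['C410D'] -> total ['C410D']
  At Epsilon: gained ['L365W', 'C184Q', 'F15T'] -> total ['C184Q', 'C410D', 'F15T', 'L365W']
  At Theta: gained ['D203N', 'M792V'] -> total ['C184Q', 'C410D', 'D203N', 'F15T', 'L365W', 'M792V']
  At Lambda: gained ['E487Q'] -> total ['C184Q', 'C410D', 'D203N', 'E487Q', 'F15T', 'L365W', 'M792V']
Mutations(Lambda) = ['C184Q', 'C410D', 'D203N', 'E487Q', 'F15T', 'L365W', 'M792V']
Accumulating mutations along path to Kappa:
  At Gamma: gained [] -> total []
  At Iota: gained ['C410D'] -> total ['C410D']
  At Kappa: gained ['V720H', 'C84Y', 'V460F'] -> total ['C410D', 'C84Y', 'V460F', 'V720H']
Mutations(Kappa) = ['C410D', 'C84Y', 'V460F', 'V720H']
Intersection: ['C184Q', 'C410D', 'D203N', 'E487Q', 'F15T', 'L365W', 'M792V'] ∩ ['C410D', 'C84Y', 'V460F', 'V720H'] = ['C410D']

Answer: C410D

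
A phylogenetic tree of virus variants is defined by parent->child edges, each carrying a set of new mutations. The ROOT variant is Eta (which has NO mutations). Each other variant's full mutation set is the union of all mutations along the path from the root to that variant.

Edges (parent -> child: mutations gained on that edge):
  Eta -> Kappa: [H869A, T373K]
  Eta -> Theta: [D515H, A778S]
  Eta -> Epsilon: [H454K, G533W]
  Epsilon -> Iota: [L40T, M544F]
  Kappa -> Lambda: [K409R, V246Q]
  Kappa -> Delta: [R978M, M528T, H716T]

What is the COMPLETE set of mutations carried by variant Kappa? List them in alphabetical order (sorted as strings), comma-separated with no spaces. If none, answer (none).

Answer: H869A,T373K

Derivation:
At Eta: gained [] -> total []
At Kappa: gained ['H869A', 'T373K'] -> total ['H869A', 'T373K']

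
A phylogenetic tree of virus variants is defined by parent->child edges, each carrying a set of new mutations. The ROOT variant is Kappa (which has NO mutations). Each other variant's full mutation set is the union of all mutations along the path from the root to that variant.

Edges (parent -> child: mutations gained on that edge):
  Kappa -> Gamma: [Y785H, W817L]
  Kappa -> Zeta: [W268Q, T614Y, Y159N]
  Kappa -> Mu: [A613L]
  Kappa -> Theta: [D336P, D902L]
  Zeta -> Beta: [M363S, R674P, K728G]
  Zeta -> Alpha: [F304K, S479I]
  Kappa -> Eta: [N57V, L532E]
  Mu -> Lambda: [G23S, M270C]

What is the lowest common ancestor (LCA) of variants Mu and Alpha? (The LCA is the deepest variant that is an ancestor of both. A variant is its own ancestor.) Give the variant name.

Answer: Kappa

Derivation:
Path from root to Mu: Kappa -> Mu
  ancestors of Mu: {Kappa, Mu}
Path from root to Alpha: Kappa -> Zeta -> Alpha
  ancestors of Alpha: {Kappa, Zeta, Alpha}
Common ancestors: {Kappa}
Walk up from Alpha: Alpha (not in ancestors of Mu), Zeta (not in ancestors of Mu), Kappa (in ancestors of Mu)
Deepest common ancestor (LCA) = Kappa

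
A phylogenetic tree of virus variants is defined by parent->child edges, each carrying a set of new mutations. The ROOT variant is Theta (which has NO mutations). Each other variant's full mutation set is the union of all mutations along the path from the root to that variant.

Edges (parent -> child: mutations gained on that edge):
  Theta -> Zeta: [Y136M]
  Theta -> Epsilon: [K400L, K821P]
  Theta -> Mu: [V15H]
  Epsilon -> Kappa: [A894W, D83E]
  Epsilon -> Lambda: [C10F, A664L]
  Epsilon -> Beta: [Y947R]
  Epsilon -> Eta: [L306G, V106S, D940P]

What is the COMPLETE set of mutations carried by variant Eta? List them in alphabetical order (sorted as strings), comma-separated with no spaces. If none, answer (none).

At Theta: gained [] -> total []
At Epsilon: gained ['K400L', 'K821P'] -> total ['K400L', 'K821P']
At Eta: gained ['L306G', 'V106S', 'D940P'] -> total ['D940P', 'K400L', 'K821P', 'L306G', 'V106S']

Answer: D940P,K400L,K821P,L306G,V106S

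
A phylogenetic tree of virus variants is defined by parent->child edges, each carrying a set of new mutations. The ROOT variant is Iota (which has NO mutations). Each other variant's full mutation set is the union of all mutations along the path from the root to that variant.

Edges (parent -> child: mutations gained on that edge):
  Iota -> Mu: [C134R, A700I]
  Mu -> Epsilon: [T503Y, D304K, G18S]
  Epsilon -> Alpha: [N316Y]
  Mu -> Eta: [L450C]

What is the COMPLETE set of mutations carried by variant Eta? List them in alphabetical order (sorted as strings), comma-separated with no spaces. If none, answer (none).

At Iota: gained [] -> total []
At Mu: gained ['C134R', 'A700I'] -> total ['A700I', 'C134R']
At Eta: gained ['L450C'] -> total ['A700I', 'C134R', 'L450C']

Answer: A700I,C134R,L450C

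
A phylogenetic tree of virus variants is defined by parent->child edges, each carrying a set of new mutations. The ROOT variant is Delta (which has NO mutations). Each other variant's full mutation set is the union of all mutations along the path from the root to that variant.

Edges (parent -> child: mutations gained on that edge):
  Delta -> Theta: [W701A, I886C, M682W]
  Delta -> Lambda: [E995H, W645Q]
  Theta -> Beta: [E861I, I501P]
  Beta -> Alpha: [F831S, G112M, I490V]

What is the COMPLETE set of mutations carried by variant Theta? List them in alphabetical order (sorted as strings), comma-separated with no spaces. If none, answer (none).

Answer: I886C,M682W,W701A

Derivation:
At Delta: gained [] -> total []
At Theta: gained ['W701A', 'I886C', 'M682W'] -> total ['I886C', 'M682W', 'W701A']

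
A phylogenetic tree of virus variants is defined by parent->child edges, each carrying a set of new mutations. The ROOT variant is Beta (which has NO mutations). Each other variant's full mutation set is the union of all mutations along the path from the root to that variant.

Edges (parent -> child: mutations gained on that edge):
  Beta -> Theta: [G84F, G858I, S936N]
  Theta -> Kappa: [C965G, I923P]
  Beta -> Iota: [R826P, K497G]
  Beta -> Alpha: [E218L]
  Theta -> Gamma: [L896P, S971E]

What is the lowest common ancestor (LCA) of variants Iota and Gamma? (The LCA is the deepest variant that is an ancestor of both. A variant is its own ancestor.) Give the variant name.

Path from root to Iota: Beta -> Iota
  ancestors of Iota: {Beta, Iota}
Path from root to Gamma: Beta -> Theta -> Gamma
  ancestors of Gamma: {Beta, Theta, Gamma}
Common ancestors: {Beta}
Walk up from Gamma: Gamma (not in ancestors of Iota), Theta (not in ancestors of Iota), Beta (in ancestors of Iota)
Deepest common ancestor (LCA) = Beta

Answer: Beta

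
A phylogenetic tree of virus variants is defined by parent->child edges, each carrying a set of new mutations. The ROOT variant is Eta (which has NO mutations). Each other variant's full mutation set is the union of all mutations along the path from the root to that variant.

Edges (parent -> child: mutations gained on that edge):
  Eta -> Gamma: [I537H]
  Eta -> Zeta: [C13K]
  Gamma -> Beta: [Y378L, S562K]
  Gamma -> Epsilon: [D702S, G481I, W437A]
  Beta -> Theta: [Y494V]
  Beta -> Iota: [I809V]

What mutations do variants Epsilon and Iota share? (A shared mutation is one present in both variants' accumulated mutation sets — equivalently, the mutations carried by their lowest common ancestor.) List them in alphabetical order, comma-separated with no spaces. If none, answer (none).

Answer: I537H

Derivation:
Accumulating mutations along path to Epsilon:
  At Eta: gained [] -> total []
  At Gamma: gained ['I537H'] -> total ['I537H']
  At Epsilon: gained ['D702S', 'G481I', 'W437A'] -> total ['D702S', 'G481I', 'I537H', 'W437A']
Mutations(Epsilon) = ['D702S', 'G481I', 'I537H', 'W437A']
Accumulating mutations along path to Iota:
  At Eta: gained [] -> total []
  At Gamma: gained ['I537H'] -> total ['I537H']
  At Beta: gained ['Y378L', 'S562K'] -> total ['I537H', 'S562K', 'Y378L']
  At Iota: gained ['I809V'] -> total ['I537H', 'I809V', 'S562K', 'Y378L']
Mutations(Iota) = ['I537H', 'I809V', 'S562K', 'Y378L']
Intersection: ['D702S', 'G481I', 'I537H', 'W437A'] ∩ ['I537H', 'I809V', 'S562K', 'Y378L'] = ['I537H']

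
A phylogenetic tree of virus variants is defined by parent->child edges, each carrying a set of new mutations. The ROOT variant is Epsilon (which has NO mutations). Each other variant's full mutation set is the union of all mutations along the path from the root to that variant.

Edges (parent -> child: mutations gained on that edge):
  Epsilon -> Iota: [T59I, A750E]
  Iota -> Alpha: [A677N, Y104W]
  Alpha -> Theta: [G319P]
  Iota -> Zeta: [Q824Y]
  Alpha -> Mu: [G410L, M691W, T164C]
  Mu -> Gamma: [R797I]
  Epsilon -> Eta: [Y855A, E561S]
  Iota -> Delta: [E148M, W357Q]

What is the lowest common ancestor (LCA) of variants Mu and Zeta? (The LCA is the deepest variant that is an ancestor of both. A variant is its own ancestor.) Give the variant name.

Answer: Iota

Derivation:
Path from root to Mu: Epsilon -> Iota -> Alpha -> Mu
  ancestors of Mu: {Epsilon, Iota, Alpha, Mu}
Path from root to Zeta: Epsilon -> Iota -> Zeta
  ancestors of Zeta: {Epsilon, Iota, Zeta}
Common ancestors: {Epsilon, Iota}
Walk up from Zeta: Zeta (not in ancestors of Mu), Iota (in ancestors of Mu), Epsilon (in ancestors of Mu)
Deepest common ancestor (LCA) = Iota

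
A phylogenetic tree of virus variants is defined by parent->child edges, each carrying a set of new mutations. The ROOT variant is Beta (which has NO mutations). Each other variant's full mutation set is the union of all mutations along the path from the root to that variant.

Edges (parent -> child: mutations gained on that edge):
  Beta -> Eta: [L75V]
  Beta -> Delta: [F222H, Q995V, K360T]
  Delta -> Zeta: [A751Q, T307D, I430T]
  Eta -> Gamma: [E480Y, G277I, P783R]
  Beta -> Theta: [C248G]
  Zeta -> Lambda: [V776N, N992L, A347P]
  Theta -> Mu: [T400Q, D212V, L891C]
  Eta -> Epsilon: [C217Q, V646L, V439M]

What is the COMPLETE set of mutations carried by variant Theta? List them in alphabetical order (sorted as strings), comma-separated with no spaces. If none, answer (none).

At Beta: gained [] -> total []
At Theta: gained ['C248G'] -> total ['C248G']

Answer: C248G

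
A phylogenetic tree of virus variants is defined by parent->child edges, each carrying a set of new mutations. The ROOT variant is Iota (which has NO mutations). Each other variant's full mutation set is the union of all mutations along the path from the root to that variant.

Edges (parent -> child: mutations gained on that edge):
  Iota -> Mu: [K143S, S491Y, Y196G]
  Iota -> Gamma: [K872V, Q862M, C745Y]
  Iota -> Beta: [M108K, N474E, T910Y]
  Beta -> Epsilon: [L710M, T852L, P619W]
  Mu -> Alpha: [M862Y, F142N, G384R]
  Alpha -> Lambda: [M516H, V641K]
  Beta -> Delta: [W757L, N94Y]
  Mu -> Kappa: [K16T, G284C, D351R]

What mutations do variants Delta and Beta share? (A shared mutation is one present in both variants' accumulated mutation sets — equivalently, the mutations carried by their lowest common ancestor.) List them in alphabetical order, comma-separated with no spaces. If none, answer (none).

Answer: M108K,N474E,T910Y

Derivation:
Accumulating mutations along path to Delta:
  At Iota: gained [] -> total []
  At Beta: gained ['M108K', 'N474E', 'T910Y'] -> total ['M108K', 'N474E', 'T910Y']
  At Delta: gained ['W757L', 'N94Y'] -> total ['M108K', 'N474E', 'N94Y', 'T910Y', 'W757L']
Mutations(Delta) = ['M108K', 'N474E', 'N94Y', 'T910Y', 'W757L']
Accumulating mutations along path to Beta:
  At Iota: gained [] -> total []
  At Beta: gained ['M108K', 'N474E', 'T910Y'] -> total ['M108K', 'N474E', 'T910Y']
Mutations(Beta) = ['M108K', 'N474E', 'T910Y']
Intersection: ['M108K', 'N474E', 'N94Y', 'T910Y', 'W757L'] ∩ ['M108K', 'N474E', 'T910Y'] = ['M108K', 'N474E', 'T910Y']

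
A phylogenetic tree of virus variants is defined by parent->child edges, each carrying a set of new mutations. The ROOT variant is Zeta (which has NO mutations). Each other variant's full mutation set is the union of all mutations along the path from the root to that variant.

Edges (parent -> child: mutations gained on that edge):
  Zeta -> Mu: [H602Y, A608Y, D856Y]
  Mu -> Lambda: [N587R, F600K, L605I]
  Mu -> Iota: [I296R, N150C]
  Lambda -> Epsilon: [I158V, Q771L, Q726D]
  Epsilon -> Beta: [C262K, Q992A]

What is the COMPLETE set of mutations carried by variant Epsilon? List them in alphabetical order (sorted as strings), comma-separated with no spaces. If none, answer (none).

At Zeta: gained [] -> total []
At Mu: gained ['H602Y', 'A608Y', 'D856Y'] -> total ['A608Y', 'D856Y', 'H602Y']
At Lambda: gained ['N587R', 'F600K', 'L605I'] -> total ['A608Y', 'D856Y', 'F600K', 'H602Y', 'L605I', 'N587R']
At Epsilon: gained ['I158V', 'Q771L', 'Q726D'] -> total ['A608Y', 'D856Y', 'F600K', 'H602Y', 'I158V', 'L605I', 'N587R', 'Q726D', 'Q771L']

Answer: A608Y,D856Y,F600K,H602Y,I158V,L605I,N587R,Q726D,Q771L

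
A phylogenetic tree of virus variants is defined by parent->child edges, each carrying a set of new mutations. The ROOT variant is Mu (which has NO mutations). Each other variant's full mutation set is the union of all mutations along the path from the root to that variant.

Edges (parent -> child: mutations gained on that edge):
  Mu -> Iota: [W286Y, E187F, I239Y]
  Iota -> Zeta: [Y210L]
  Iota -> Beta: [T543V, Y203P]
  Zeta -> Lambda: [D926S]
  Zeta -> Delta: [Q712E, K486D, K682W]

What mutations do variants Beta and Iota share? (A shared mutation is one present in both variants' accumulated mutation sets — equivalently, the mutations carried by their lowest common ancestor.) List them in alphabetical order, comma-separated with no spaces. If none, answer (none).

Accumulating mutations along path to Beta:
  At Mu: gained [] -> total []
  At Iota: gained ['W286Y', 'E187F', 'I239Y'] -> total ['E187F', 'I239Y', 'W286Y']
  At Beta: gained ['T543V', 'Y203P'] -> total ['E187F', 'I239Y', 'T543V', 'W286Y', 'Y203P']
Mutations(Beta) = ['E187F', 'I239Y', 'T543V', 'W286Y', 'Y203P']
Accumulating mutations along path to Iota:
  At Mu: gained [] -> total []
  At Iota: gained ['W286Y', 'E187F', 'I239Y'] -> total ['E187F', 'I239Y', 'W286Y']
Mutations(Iota) = ['E187F', 'I239Y', 'W286Y']
Intersection: ['E187F', 'I239Y', 'T543V', 'W286Y', 'Y203P'] ∩ ['E187F', 'I239Y', 'W286Y'] = ['E187F', 'I239Y', 'W286Y']

Answer: E187F,I239Y,W286Y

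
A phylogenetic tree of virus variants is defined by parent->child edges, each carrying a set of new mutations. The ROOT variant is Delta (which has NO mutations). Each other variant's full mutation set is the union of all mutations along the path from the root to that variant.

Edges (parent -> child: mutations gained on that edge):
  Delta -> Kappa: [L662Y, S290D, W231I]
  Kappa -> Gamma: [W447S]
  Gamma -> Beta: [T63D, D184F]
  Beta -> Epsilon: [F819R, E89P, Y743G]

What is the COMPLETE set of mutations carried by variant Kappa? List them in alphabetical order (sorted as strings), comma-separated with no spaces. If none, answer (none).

At Delta: gained [] -> total []
At Kappa: gained ['L662Y', 'S290D', 'W231I'] -> total ['L662Y', 'S290D', 'W231I']

Answer: L662Y,S290D,W231I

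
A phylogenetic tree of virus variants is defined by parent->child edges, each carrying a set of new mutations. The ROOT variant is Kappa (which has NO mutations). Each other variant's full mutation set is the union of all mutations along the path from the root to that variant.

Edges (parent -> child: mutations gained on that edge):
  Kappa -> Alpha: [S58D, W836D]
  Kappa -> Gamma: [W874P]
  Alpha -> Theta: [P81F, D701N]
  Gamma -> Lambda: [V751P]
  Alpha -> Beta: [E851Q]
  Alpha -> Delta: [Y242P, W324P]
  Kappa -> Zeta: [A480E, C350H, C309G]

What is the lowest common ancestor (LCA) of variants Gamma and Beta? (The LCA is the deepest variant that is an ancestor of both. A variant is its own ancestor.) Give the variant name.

Answer: Kappa

Derivation:
Path from root to Gamma: Kappa -> Gamma
  ancestors of Gamma: {Kappa, Gamma}
Path from root to Beta: Kappa -> Alpha -> Beta
  ancestors of Beta: {Kappa, Alpha, Beta}
Common ancestors: {Kappa}
Walk up from Beta: Beta (not in ancestors of Gamma), Alpha (not in ancestors of Gamma), Kappa (in ancestors of Gamma)
Deepest common ancestor (LCA) = Kappa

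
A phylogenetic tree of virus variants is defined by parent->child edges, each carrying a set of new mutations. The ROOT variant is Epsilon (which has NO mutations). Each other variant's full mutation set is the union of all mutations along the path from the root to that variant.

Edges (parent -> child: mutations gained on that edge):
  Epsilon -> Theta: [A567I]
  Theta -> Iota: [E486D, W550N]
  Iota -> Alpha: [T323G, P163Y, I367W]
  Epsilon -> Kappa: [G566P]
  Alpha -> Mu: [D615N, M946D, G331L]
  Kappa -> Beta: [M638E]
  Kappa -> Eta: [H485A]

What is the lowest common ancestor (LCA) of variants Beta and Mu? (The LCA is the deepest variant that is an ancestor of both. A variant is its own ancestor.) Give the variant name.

Path from root to Beta: Epsilon -> Kappa -> Beta
  ancestors of Beta: {Epsilon, Kappa, Beta}
Path from root to Mu: Epsilon -> Theta -> Iota -> Alpha -> Mu
  ancestors of Mu: {Epsilon, Theta, Iota, Alpha, Mu}
Common ancestors: {Epsilon}
Walk up from Mu: Mu (not in ancestors of Beta), Alpha (not in ancestors of Beta), Iota (not in ancestors of Beta), Theta (not in ancestors of Beta), Epsilon (in ancestors of Beta)
Deepest common ancestor (LCA) = Epsilon

Answer: Epsilon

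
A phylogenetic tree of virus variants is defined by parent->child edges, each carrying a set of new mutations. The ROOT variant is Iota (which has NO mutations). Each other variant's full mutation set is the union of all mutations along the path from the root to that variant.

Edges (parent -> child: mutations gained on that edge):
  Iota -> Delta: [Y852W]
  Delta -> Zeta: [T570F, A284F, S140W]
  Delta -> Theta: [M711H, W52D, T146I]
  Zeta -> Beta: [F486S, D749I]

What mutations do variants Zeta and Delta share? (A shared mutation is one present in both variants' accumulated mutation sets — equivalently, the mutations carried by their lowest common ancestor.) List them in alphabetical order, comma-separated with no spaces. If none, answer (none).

Answer: Y852W

Derivation:
Accumulating mutations along path to Zeta:
  At Iota: gained [] -> total []
  At Delta: gained ['Y852W'] -> total ['Y852W']
  At Zeta: gained ['T570F', 'A284F', 'S140W'] -> total ['A284F', 'S140W', 'T570F', 'Y852W']
Mutations(Zeta) = ['A284F', 'S140W', 'T570F', 'Y852W']
Accumulating mutations along path to Delta:
  At Iota: gained [] -> total []
  At Delta: gained ['Y852W'] -> total ['Y852W']
Mutations(Delta) = ['Y852W']
Intersection: ['A284F', 'S140W', 'T570F', 'Y852W'] ∩ ['Y852W'] = ['Y852W']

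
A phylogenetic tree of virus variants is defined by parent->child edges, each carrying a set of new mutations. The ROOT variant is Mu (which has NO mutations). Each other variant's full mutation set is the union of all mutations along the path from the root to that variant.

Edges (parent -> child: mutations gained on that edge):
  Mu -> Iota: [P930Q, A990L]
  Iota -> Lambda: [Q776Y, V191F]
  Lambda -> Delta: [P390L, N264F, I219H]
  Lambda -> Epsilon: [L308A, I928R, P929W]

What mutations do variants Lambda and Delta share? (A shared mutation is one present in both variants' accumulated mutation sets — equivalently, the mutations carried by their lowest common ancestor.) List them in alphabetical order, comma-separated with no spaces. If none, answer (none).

Answer: A990L,P930Q,Q776Y,V191F

Derivation:
Accumulating mutations along path to Lambda:
  At Mu: gained [] -> total []
  At Iota: gained ['P930Q', 'A990L'] -> total ['A990L', 'P930Q']
  At Lambda: gained ['Q776Y', 'V191F'] -> total ['A990L', 'P930Q', 'Q776Y', 'V191F']
Mutations(Lambda) = ['A990L', 'P930Q', 'Q776Y', 'V191F']
Accumulating mutations along path to Delta:
  At Mu: gained [] -> total []
  At Iota: gained ['P930Q', 'A990L'] -> total ['A990L', 'P930Q']
  At Lambda: gained ['Q776Y', 'V191F'] -> total ['A990L', 'P930Q', 'Q776Y', 'V191F']
  At Delta: gained ['P390L', 'N264F', 'I219H'] -> total ['A990L', 'I219H', 'N264F', 'P390L', 'P930Q', 'Q776Y', 'V191F']
Mutations(Delta) = ['A990L', 'I219H', 'N264F', 'P390L', 'P930Q', 'Q776Y', 'V191F']
Intersection: ['A990L', 'P930Q', 'Q776Y', 'V191F'] ∩ ['A990L', 'I219H', 'N264F', 'P390L', 'P930Q', 'Q776Y', 'V191F'] = ['A990L', 'P930Q', 'Q776Y', 'V191F']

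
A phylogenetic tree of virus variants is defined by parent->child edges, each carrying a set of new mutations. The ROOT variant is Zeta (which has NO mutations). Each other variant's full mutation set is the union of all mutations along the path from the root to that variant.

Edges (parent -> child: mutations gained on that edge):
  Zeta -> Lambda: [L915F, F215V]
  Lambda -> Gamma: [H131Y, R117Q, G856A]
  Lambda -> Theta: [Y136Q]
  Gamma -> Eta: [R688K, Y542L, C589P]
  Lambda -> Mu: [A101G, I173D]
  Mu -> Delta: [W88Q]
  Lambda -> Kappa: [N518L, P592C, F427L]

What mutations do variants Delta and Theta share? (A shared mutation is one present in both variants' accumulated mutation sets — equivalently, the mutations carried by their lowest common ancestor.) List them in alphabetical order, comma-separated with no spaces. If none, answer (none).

Answer: F215V,L915F

Derivation:
Accumulating mutations along path to Delta:
  At Zeta: gained [] -> total []
  At Lambda: gained ['L915F', 'F215V'] -> total ['F215V', 'L915F']
  At Mu: gained ['A101G', 'I173D'] -> total ['A101G', 'F215V', 'I173D', 'L915F']
  At Delta: gained ['W88Q'] -> total ['A101G', 'F215V', 'I173D', 'L915F', 'W88Q']
Mutations(Delta) = ['A101G', 'F215V', 'I173D', 'L915F', 'W88Q']
Accumulating mutations along path to Theta:
  At Zeta: gained [] -> total []
  At Lambda: gained ['L915F', 'F215V'] -> total ['F215V', 'L915F']
  At Theta: gained ['Y136Q'] -> total ['F215V', 'L915F', 'Y136Q']
Mutations(Theta) = ['F215V', 'L915F', 'Y136Q']
Intersection: ['A101G', 'F215V', 'I173D', 'L915F', 'W88Q'] ∩ ['F215V', 'L915F', 'Y136Q'] = ['F215V', 'L915F']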